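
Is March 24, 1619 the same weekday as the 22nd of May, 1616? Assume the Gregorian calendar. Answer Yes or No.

From May 22, 1616 to Mar 24, 1619 is 1036 days.
1036 mod 7 = 0, so they are the same weekday.
(May 22, 1616 is a Sunday; Mar 24, 1619 is a Sunday.)

Yes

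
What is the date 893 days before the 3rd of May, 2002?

−365 (one year) → May 3, 2001 (528 left).
−365 (one year) → May 3, 2000 (163 left).
−3 → Apr 30, 2000 (end of Apr, 30 days; 160 left).
−30 → Mar 31, 2000 (end of Mar, 31 days; 130 left).
−31 → Feb 29, 2000 (end of Feb, 29 days; 99 left).
−29 → Jan 31, 2000 (end of Jan, 31 days; 70 left).
−31 → Dec 31, 1999 (end of Dec, 31 days; 39 left).
−31 → Nov 30, 1999 (end of Nov, 30 days; 8 left).
−8 → Nov 22, 1999.

November 22, 1999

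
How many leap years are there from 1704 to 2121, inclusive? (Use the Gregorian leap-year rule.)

Multiples of 4 in [1704,2121]: 105.
Of those, multiples of 100: 4 (not leap unless ÷400).
Multiples of 400: 1.
Leap years = 105 − 4 + 1 = 102.

102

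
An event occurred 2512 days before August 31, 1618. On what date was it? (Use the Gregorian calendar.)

−365 (one year) → Aug 31, 1617 (2147 left).
−365 (one year) → Aug 31, 1616 (1782 left).
−366 (one year; includes Feb 29, 1616) → Aug 31, 1615 (1416 left).
−365 (one year) → Aug 31, 1614 (1051 left).
−365 (one year) → Aug 31, 1613 (686 left).
−365 (one year) → Aug 31, 1612 (321 left).
−31 → Jul 31, 1612 (end of Jul, 31 days; 290 left).
−31 → Jun 30, 1612 (end of Jun, 30 days; 259 left).
−30 → May 31, 1612 (end of May, 31 days; 229 left).
−31 → Apr 30, 1612 (end of Apr, 30 days; 198 left).
−30 → Mar 31, 1612 (end of Mar, 31 days; 168 left).
−31 → Feb 29, 1612 (end of Feb, 29 days; 137 left).
−29 → Jan 31, 1612 (end of Jan, 31 days; 108 left).
−31 → Dec 31, 1611 (end of Dec, 31 days; 77 left).
−31 → Nov 30, 1611 (end of Nov, 30 days; 46 left).
−30 → Oct 31, 1611 (end of Oct, 31 days; 16 left).
−16 → Oct 15, 1611.

October 15, 1611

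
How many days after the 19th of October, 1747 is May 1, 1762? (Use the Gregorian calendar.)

5308

Oct 19, 1747 → Oct 19, 1748: 366 days (Feb 29, 1748 is in that span).
Oct 19, 1748 → Oct 19, 1749: 365 days.
Oct 19, 1749 → Oct 19, 1750: 365 days.
Oct 19, 1750 → Oct 19, 1751: 365 days.
Oct 19, 1751 → Oct 19, 1752: 366 days (Feb 29, 1752 is in that span).
Oct 19, 1752 → Oct 19, 1753: 365 days.
Oct 19, 1753 → Oct 19, 1754: 365 days.
Oct 19, 1754 → Oct 19, 1755: 365 days.
Oct 19, 1755 → Oct 19, 1756: 366 days (Feb 29, 1756 is in that span).
Oct 19, 1756 → Oct 19, 1757: 365 days.
Oct 19, 1757 → Oct 19, 1758: 365 days.
Oct 19, 1758 → Oct 19, 1759: 365 days.
Oct 19, 1759 → Oct 19, 1760: 366 days (Feb 29, 1760 is in that span).
Oct 19, 1760 → Oct 19, 1761: 365 days.
Oct 19, 1761 → Nov 19, 1761: 31 days (October has 31).
Nov 19, 1761 → Dec 19, 1761: 30 days (November has 30).
Dec 19, 1761 → Jan 19, 1762: 31 days (December has 31).
Jan 19, 1762 → Feb 19, 1762: 31 days (January has 31).
Feb 19, 1762 → Mar 19, 1762: 28 days (February has 28).
Mar 19, 1762 → Apr 19, 1762: 31 days (March has 31).
Apr 19, 1762 → May 1, 1762: 12 days.
Total: 5308 days.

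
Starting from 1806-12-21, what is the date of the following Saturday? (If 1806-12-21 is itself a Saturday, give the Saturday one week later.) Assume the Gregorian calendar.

Dec 21, 1806 is a Sunday.
From Sunday to the next Saturday is 6 days.
Dec 21, 1806 + 6 = Dec 27, 1806.

December 27, 1806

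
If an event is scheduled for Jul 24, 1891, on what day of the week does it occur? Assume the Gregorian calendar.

Doomsday rule: the anchor day for the 1800s is Friday. For year 91: 91÷12 = 7 r 7, and 7÷4 = 1, so 7+7+1 = 15.
Friday + 15 ≡ Saturday — that's 1891's doomsday.
In July the doomsday date is Jul 11.
Jul 24 is 13 days after Jul 11; 13 mod 7 = 6, so Saturday + 6 = Friday.

Friday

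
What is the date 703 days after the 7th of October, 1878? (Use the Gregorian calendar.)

September 9, 1880

+365 (one year) → Oct 7, 1879 (338 left).
Oct has 31 days: +25 → Nov 1, 1879 (313 left).
Nov has 30 days: +30 → Dec 1, 1879 (283 left).
Dec has 31 days: +31 → Jan 1, 1880 (252 left).
Jan has 31 days: +31 → Feb 1, 1880 (221 left).
Feb has 29 days: +29 → Mar 1, 1880 (192 left).
Mar has 31 days: +31 → Apr 1, 1880 (161 left).
Apr has 30 days: +30 → May 1, 1880 (131 left).
May has 31 days: +31 → Jun 1, 1880 (100 left).
Jun has 30 days: +30 → Jul 1, 1880 (70 left).
Jul has 31 days: +31 → Aug 1, 1880 (39 left).
Aug has 31 days: +31 → Sep 1, 1880 (8 left).
+8 → Sep 9, 1880.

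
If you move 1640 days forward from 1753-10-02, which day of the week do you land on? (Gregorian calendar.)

First find the weekday of Oct 2, 1753. Doomsday rule: the anchor day for the 1700s is Sunday. For year 53: 53÷12 = 4 r 5, and 5÷4 = 1, so 4+5+1 = 10.
Sunday + 10 ≡ Wednesday — that's 1753's doomsday.
In October the doomsday date is Oct 10.
Oct 2 is 8 days before Oct 10; 8 mod 7 = 1, so Wednesday − 1 = Tuesday.
1640 mod 7 = 2, so 1640 days after a Tuesday is Tuesday + 2 = Thursday.

Thursday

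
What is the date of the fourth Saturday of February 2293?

February 25, 2293

February 1, 2293 is a Wednesday.
The first Saturday is therefore February 4 (3 days later).
The fourth Saturday is 4 + 3×7 = February 25.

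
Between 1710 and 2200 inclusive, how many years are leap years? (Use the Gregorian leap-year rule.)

119

Multiples of 4 in [1710,2200]: 123.
Of those, multiples of 100: 5 (not leap unless ÷400).
Multiples of 400: 1.
Leap years = 123 − 5 + 1 = 119.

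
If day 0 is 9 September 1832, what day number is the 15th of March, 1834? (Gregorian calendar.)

552

Sep 9, 1832 → Sep 9, 1833: 365 days.
Sep 9, 1833 → Oct 9, 1833: 30 days (September has 30).
Oct 9, 1833 → Nov 9, 1833: 31 days (October has 31).
Nov 9, 1833 → Dec 9, 1833: 30 days (November has 30).
Dec 9, 1833 → Jan 9, 1834: 31 days (December has 31).
Jan 9, 1834 → Feb 9, 1834: 31 days (January has 31).
Feb 9, 1834 → Mar 9, 1834: 28 days (February has 28).
Mar 9, 1834 → Mar 15, 1834: 6 days.
Total: 552 days.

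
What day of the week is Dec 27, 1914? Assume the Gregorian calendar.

Sunday

Doomsday rule: the anchor day for the 1900s is Wednesday. For year 14: 14÷12 = 1 r 2, and 2÷4 = 0, so 1+2+0 = 3.
Wednesday + 3 ≡ Saturday — that's 1914's doomsday.
In December the doomsday date is Dec 12.
Dec 27 is 15 days after Dec 12; 15 mod 7 = 1, so Saturday + 1 = Sunday.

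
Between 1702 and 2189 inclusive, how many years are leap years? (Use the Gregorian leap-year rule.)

Multiples of 4 in [1702,2189]: 122.
Of those, multiples of 100: 4 (not leap unless ÷400).
Multiples of 400: 1.
Leap years = 122 − 4 + 1 = 119.

119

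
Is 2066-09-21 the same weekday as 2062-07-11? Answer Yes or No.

Yes

From Jul 11, 2062 to Sep 21, 2066 is 1533 days.
1533 mod 7 = 0, so they are the same weekday.
(Jul 11, 2062 is a Tuesday; Sep 21, 2066 is a Tuesday.)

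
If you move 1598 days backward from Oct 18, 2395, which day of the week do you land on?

Monday

Oct 18, 2395 is a Wednesday.
1598 mod 7 = 2, so 1598 days before a Wednesday is Wednesday − 2 = Monday.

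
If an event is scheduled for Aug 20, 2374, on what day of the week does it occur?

Doomsday rule: the anchor day for the 2300s is Wednesday. For year 74: 74÷12 = 6 r 2, and 2÷4 = 0, so 6+2+0 = 8.
Wednesday + 8 ≡ Thursday — that's 2374's doomsday.
In August the doomsday date is Aug 8.
Aug 20 is 12 days after Aug 8; 12 mod 7 = 5, so Thursday + 5 = Tuesday.

Tuesday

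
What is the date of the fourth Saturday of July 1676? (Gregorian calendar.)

July 1, 1676 is a Wednesday.
The first Saturday is therefore July 4 (3 days later).
The fourth Saturday is 4 + 3×7 = July 25.

July 25, 1676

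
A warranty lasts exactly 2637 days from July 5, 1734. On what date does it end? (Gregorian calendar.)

September 23, 1741

+365 (one year) → Jul 5, 1735 (2272 left).
+366 (one year; includes Feb 29, 1736) → Jul 5, 1736 (1906 left).
+365 (one year) → Jul 5, 1737 (1541 left).
+365 (one year) → Jul 5, 1738 (1176 left).
+365 (one year) → Jul 5, 1739 (811 left).
+366 (one year; includes Feb 29, 1740) → Jul 5, 1740 (445 left).
+365 (one year) → Jul 5, 1741 (80 left).
Jul has 31 days: +27 → Aug 1, 1741 (53 left).
Aug has 31 days: +31 → Sep 1, 1741 (22 left).
+22 → Sep 23, 1741.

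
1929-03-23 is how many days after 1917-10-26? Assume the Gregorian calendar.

4166

Oct 26, 1917 → Oct 26, 1918: 365 days.
Oct 26, 1918 → Oct 26, 1919: 365 days.
Oct 26, 1919 → Oct 26, 1920: 366 days (Feb 29, 1920 is in that span).
Oct 26, 1920 → Oct 26, 1921: 365 days.
Oct 26, 1921 → Oct 26, 1922: 365 days.
Oct 26, 1922 → Oct 26, 1923: 365 days.
Oct 26, 1923 → Oct 26, 1924: 366 days (Feb 29, 1924 is in that span).
Oct 26, 1924 → Oct 26, 1925: 365 days.
Oct 26, 1925 → Oct 26, 1926: 365 days.
Oct 26, 1926 → Oct 26, 1927: 365 days.
Oct 26, 1927 → Oct 26, 1928: 366 days (Feb 29, 1928 is in that span).
Oct 26, 1928 → Nov 26, 1928: 31 days (October has 31).
Nov 26, 1928 → Dec 26, 1928: 30 days (November has 30).
Dec 26, 1928 → Jan 26, 1929: 31 days (December has 31).
Jan 26, 1929 → Feb 26, 1929: 31 days (January has 31).
Feb 26, 1929 → Mar 23, 1929: 25 days.
Total: 4166 days.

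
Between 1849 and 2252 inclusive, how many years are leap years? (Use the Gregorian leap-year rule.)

Multiples of 4 in [1849,2252]: 101.
Of those, multiples of 100: 4 (not leap unless ÷400).
Multiples of 400: 1.
Leap years = 101 − 4 + 1 = 98.

98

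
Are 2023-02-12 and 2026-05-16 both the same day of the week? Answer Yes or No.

From Feb 12, 2023 to May 16, 2026 is 1189 days.
1189 mod 7 = 6, so they are different weekdays.
(Feb 12, 2023 is a Sunday; May 16, 2026 is a Saturday.)

No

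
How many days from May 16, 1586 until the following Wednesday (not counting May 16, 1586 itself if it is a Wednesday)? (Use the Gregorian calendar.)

May 16, 1586 is a Friday.
From Friday to the next Wednesday is 5 days.

5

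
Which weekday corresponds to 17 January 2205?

Doomsday rule: the anchor day for the 2200s is Friday. For year 05: 5÷12 = 0 r 5, and 5÷4 = 1, so 0+5+1 = 6.
Friday + 6 ≡ Thursday — that's 2205's doomsday.
In January the doomsday date is Jan 3 (2205 is not a leap year).
Jan 17 is 14 days after Jan 3; 14 mod 7 = 0, so Thursday + 0 = Thursday.

Thursday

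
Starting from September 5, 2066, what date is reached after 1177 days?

November 25, 2069

+365 (one year) → Sep 5, 2067 (812 left).
+366 (one year; includes Feb 29, 2068) → Sep 5, 2068 (446 left).
+365 (one year) → Sep 5, 2069 (81 left).
Sep has 30 days: +26 → Oct 1, 2069 (55 left).
Oct has 31 days: +31 → Nov 1, 2069 (24 left).
+24 → Nov 25, 2069.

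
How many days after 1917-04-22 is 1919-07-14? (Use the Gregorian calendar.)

813

Apr 22, 1917 → Apr 22, 1918: 365 days.
Apr 22, 1918 → Apr 22, 1919: 365 days.
Apr 22, 1919 → May 22, 1919: 30 days (April has 30).
May 22, 1919 → Jun 22, 1919: 31 days (May has 31).
Jun 22, 1919 → Jul 14, 1919: 22 days.
Total: 813 days.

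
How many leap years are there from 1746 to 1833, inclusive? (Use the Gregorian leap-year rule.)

21

Multiples of 4 in [1746,1833]: 22.
Of those, multiples of 100: 1 (not leap unless ÷400).
Multiples of 400: 0.
Leap years = 22 − 1 + 0 = 21.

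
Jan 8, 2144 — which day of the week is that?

Doomsday rule: the anchor day for the 2100s is Sunday. For year 44: 44÷12 = 3 r 8, and 8÷4 = 2, so 3+8+2 = 13.
Sunday + 13 ≡ Saturday — that's 2144's doomsday.
In January the doomsday date is Jan 4 (2144 is a leap year (divisible by 4)).
Jan 8 is 4 days after Jan 4; 4 mod 7 = 4, so Saturday + 4 = Wednesday.

Wednesday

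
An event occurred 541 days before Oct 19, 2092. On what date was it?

−366 (one year; includes Feb 29, 2092) → Oct 19, 2091 (175 left).
−19 → Sep 30, 2091 (end of Sep, 30 days; 156 left).
−30 → Aug 31, 2091 (end of Aug, 31 days; 126 left).
−31 → Jul 31, 2091 (end of Jul, 31 days; 95 left).
−31 → Jun 30, 2091 (end of Jun, 30 days; 64 left).
−30 → May 31, 2091 (end of May, 31 days; 34 left).
−31 → Apr 30, 2091 (end of Apr, 30 days; 3 left).
−3 → Apr 27, 2091.

April 27, 2091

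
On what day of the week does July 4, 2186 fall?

Doomsday rule: the anchor day for the 2100s is Sunday. For year 86: 86÷12 = 7 r 2, and 2÷4 = 0, so 7+2+0 = 9.
Sunday + 9 ≡ Tuesday — that's 2186's doomsday.
In July the doomsday date is Jul 11.
Jul 4 is 7 days before Jul 11; 7 mod 7 = 0, so Tuesday − 0 = Tuesday.

Tuesday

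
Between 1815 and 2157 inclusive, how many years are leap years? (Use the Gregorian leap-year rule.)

Multiples of 4 in [1815,2157]: 86.
Of those, multiples of 100: 3 (not leap unless ÷400).
Multiples of 400: 1.
Leap years = 86 − 3 + 1 = 84.

84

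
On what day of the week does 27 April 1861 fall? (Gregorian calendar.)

Saturday

Doomsday rule: the anchor day for the 1800s is Friday. For year 61: 61÷12 = 5 r 1, and 1÷4 = 0, so 5+1+0 = 6.
Friday + 6 ≡ Thursday — that's 1861's doomsday.
In April the doomsday date is Apr 4.
Apr 27 is 23 days after Apr 4; 23 mod 7 = 2, so Thursday + 2 = Saturday.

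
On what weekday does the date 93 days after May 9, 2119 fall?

May 9, 2119 is a Tuesday.
93 mod 7 = 2, so 93 days after a Tuesday is Tuesday + 2 = Thursday.

Thursday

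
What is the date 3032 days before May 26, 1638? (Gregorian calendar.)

−365 (one year) → May 26, 1637 (2667 left).
−365 (one year) → May 26, 1636 (2302 left).
−366 (one year; includes Feb 29, 1636) → May 26, 1635 (1936 left).
−365 (one year) → May 26, 1634 (1571 left).
−365 (one year) → May 26, 1633 (1206 left).
−365 (one year) → May 26, 1632 (841 left).
−366 (one year; includes Feb 29, 1632) → May 26, 1631 (475 left).
−365 (one year) → May 26, 1630 (110 left).
−26 → Apr 30, 1630 (end of Apr, 30 days; 84 left).
−30 → Mar 31, 1630 (end of Mar, 31 days; 54 left).
−31 → Feb 28, 1630 (end of Feb, 28 days; 23 left).
−23 → Feb 5, 1630.

February 5, 1630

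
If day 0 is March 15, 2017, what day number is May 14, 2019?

Mar 15, 2017 → Mar 15, 2018: 365 days.
Mar 15, 2018 → Mar 15, 2019: 365 days.
Mar 15, 2019 → Apr 15, 2019: 31 days (March has 31).
Apr 15, 2019 → May 14, 2019: 29 days.
Total: 790 days.

790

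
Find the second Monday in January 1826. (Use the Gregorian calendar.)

January 9, 1826

January 1, 1826 is a Sunday.
The first Monday is therefore January 2 (1 days later).
The second Monday is 2 + 1×7 = January 9.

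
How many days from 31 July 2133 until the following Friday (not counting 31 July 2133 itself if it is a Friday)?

Jul 31, 2133 is a Friday.
From Friday to the next Friday is 7 days.

7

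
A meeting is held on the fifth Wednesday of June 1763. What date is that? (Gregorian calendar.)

June 1, 1763 is a Wednesday.
The first Wednesday is therefore June 1 (same day).
The fifth Wednesday is 1 + 4×7 = June 29.

June 29, 1763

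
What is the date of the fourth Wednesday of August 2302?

August 27, 2302

August 1, 2302 is a Friday.
The first Wednesday is therefore August 6 (5 days later).
The fourth Wednesday is 6 + 3×7 = August 27.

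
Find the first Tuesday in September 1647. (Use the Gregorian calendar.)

September 1, 1647 is a Sunday.
The first Tuesday is therefore September 3 (2 days later).

September 3, 1647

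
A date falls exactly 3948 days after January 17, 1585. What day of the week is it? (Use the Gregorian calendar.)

Thursday

First find the weekday of Jan 17, 1585. Doomsday rule: the anchor day for the 1500s is Wednesday. For year 85: 85÷12 = 7 r 1, and 1÷4 = 0, so 7+1+0 = 8.
Wednesday + 8 ≡ Thursday — that's 1585's doomsday.
In January the doomsday date is Jan 3 (1585 is not a leap year).
Jan 17 is 14 days after Jan 3; 14 mod 7 = 0, so Thursday + 0 = Thursday.
3948 mod 7 = 0, so 3948 days after a Thursday is Thursday + 0 = Thursday.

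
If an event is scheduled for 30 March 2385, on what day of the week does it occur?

Doomsday rule: the anchor day for the 2300s is Wednesday. For year 85: 85÷12 = 7 r 1, and 1÷4 = 0, so 7+1+0 = 8.
Wednesday + 8 ≡ Thursday — that's 2385's doomsday.
In March the doomsday date is Mar 14.
Mar 30 is 16 days after Mar 14; 16 mod 7 = 2, so Thursday + 2 = Saturday.

Saturday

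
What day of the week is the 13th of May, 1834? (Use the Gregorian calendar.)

January 1, 1834 is a Wednesday.
Jan 1, 1834 → Feb 1, 1834: 31 days (January has 31).
Feb 1, 1834 → Mar 1, 1834: 28 days (February has 28).
Mar 1, 1834 → Apr 1, 1834: 31 days (March has 31).
Apr 1, 1834 → May 1, 1834: 30 days (April has 30).
May 1, 1834 → May 13, 1834: 12 days.
Total: 132 days.
132 mod 7 = 6, so Wednesday + 6 = Tuesday.

Tuesday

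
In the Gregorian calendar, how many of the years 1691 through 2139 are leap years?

Multiples of 4 in [1691,2139]: 112.
Of those, multiples of 100: 5 (not leap unless ÷400).
Multiples of 400: 1.
Leap years = 112 − 5 + 1 = 108.

108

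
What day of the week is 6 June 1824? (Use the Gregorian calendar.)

Doomsday rule: the anchor day for the 1800s is Friday. For year 24: 24÷12 = 2 r 0, and 0÷4 = 0, so 2+0+0 = 2.
Friday + 2 ≡ Sunday — that's 1824's doomsday.
In June the doomsday date is Jun 6.
Jun 6 is the doomsday itself: Sunday.

Sunday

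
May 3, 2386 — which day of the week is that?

Saturday

Doomsday rule: the anchor day for the 2300s is Wednesday. For year 86: 86÷12 = 7 r 2, and 2÷4 = 0, so 7+2+0 = 9.
Wednesday + 9 ≡ Friday — that's 2386's doomsday.
In May the doomsday date is May 9.
May 3 is 6 days before May 9; 6 mod 7 = 6, so Friday − 6 = Saturday.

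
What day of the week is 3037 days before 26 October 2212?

First find the weekday of Oct 26, 2212. Doomsday rule: the anchor day for the 2200s is Friday. For year 12: 12÷12 = 1 r 0, and 0÷4 = 0, so 1+0+0 = 1.
Friday + 1 ≡ Saturday — that's 2212's doomsday.
In October the doomsday date is Oct 10.
Oct 26 is 16 days after Oct 10; 16 mod 7 = 2, so Saturday + 2 = Monday.
3037 mod 7 = 6, so 3037 days before a Monday is Monday − 6 = Tuesday.

Tuesday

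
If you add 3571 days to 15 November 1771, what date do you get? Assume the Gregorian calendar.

+366 (one year; includes Feb 29, 1772) → Nov 15, 1772 (3205 left).
+365 (one year) → Nov 15, 1773 (2840 left).
+365 (one year) → Nov 15, 1774 (2475 left).
+365 (one year) → Nov 15, 1775 (2110 left).
+366 (one year; includes Feb 29, 1776) → Nov 15, 1776 (1744 left).
+365 (one year) → Nov 15, 1777 (1379 left).
+365 (one year) → Nov 15, 1778 (1014 left).
+365 (one year) → Nov 15, 1779 (649 left).
+366 (one year; includes Feb 29, 1780) → Nov 15, 1780 (283 left).
Nov has 30 days: +16 → Dec 1, 1780 (267 left).
Dec has 31 days: +31 → Jan 1, 1781 (236 left).
Jan has 31 days: +31 → Feb 1, 1781 (205 left).
Feb has 28 days: +28 → Mar 1, 1781 (177 left).
Mar has 31 days: +31 → Apr 1, 1781 (146 left).
Apr has 30 days: +30 → May 1, 1781 (116 left).
May has 31 days: +31 → Jun 1, 1781 (85 left).
Jun has 30 days: +30 → Jul 1, 1781 (55 left).
Jul has 31 days: +31 → Aug 1, 1781 (24 left).
+24 → Aug 25, 1781.

August 25, 1781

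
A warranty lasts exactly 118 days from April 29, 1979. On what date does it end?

August 25, 1979

Apr has 30 days: +2 → May 1, 1979 (116 left).
May has 31 days: +31 → Jun 1, 1979 (85 left).
Jun has 30 days: +30 → Jul 1, 1979 (55 left).
Jul has 31 days: +31 → Aug 1, 1979 (24 left).
+24 → Aug 25, 1979.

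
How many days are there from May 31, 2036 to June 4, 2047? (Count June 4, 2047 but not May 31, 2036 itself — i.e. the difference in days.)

4021

May 31, 2036 → May 31, 2037: 365 days.
May 31, 2037 → May 31, 2038: 365 days.
May 31, 2038 → May 31, 2039: 365 days.
May 31, 2039 → May 31, 2040: 366 days (Feb 29, 2040 is in that span).
May 31, 2040 → May 31, 2041: 365 days.
May 31, 2041 → May 31, 2042: 365 days.
May 31, 2042 → May 31, 2043: 365 days.
May 31, 2043 → May 31, 2044: 366 days (Feb 29, 2044 is in that span).
May 31, 2044 → May 31, 2045: 365 days.
May 31, 2045 → May 31, 2046: 365 days.
May 31, 2046 → Jun 30, 2046: 30 days (May has 31).
Jun 30, 2046 → Jul 30, 2046: 30 days (June has 30).
Jul 30, 2046 → Aug 30, 2046: 31 days (July has 31).
Aug 30, 2046 → Sep 30, 2046: 31 days (August has 31).
Sep 30, 2046 → Oct 30, 2046: 30 days (September has 30).
Oct 30, 2046 → Nov 30, 2046: 31 days (October has 31).
Nov 30, 2046 → Dec 30, 2046: 30 days (November has 30).
Dec 30, 2046 → Jan 30, 2047: 31 days (December has 31).
Jan 30, 2047 → Feb 28, 2047: 29 days (January has 31).
Feb 28, 2047 → Mar 28, 2047: 28 days (February has 28).
Mar 28, 2047 → Apr 28, 2047: 31 days (March has 31).
Apr 28, 2047 → May 28, 2047: 30 days (April has 30).
May 28, 2047 → Jun 4, 2047: 7 days.
Total: 4021 days.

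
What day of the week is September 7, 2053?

January 1, 2053 is a Wednesday.
Jan 1, 2053 → Feb 1, 2053: 31 days (January has 31).
Feb 1, 2053 → Mar 1, 2053: 28 days (February has 28).
Mar 1, 2053 → Apr 1, 2053: 31 days (March has 31).
Apr 1, 2053 → May 1, 2053: 30 days (April has 30).
May 1, 2053 → Jun 1, 2053: 31 days (May has 31).
Jun 1, 2053 → Jul 1, 2053: 30 days (June has 30).
Jul 1, 2053 → Aug 1, 2053: 31 days (July has 31).
Aug 1, 2053 → Sep 1, 2053: 31 days (August has 31).
Sep 1, 2053 → Sep 7, 2053: 6 days.
Total: 249 days.
249 mod 7 = 4, so Wednesday + 4 = Sunday.

Sunday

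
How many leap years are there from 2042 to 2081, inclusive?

10

Multiples of 4 in [2042,2081]: 10.
Of those, multiples of 100: 0 (not leap unless ÷400).
Multiples of 400: 0.
Leap years = 10 − 0 + 0 = 10.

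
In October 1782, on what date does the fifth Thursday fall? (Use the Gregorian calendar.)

October 31, 1782

October 1, 1782 is a Tuesday.
The first Thursday is therefore October 3 (2 days later).
The fifth Thursday is 3 + 4×7 = October 31.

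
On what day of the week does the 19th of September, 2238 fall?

Wednesday

Doomsday rule: the anchor day for the 2200s is Friday. For year 38: 38÷12 = 3 r 2, and 2÷4 = 0, so 3+2+0 = 5.
Friday + 5 ≡ Wednesday — that's 2238's doomsday.
In September the doomsday date is Sep 5.
Sep 19 is 14 days after Sep 5; 14 mod 7 = 0, so Wednesday + 0 = Wednesday.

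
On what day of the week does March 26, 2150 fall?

Thursday

Doomsday rule: the anchor day for the 2100s is Sunday. For year 50: 50÷12 = 4 r 2, and 2÷4 = 0, so 4+2+0 = 6.
Sunday + 6 ≡ Saturday — that's 2150's doomsday.
In March the doomsday date is Mar 14.
Mar 26 is 12 days after Mar 14; 12 mod 7 = 5, so Saturday + 5 = Thursday.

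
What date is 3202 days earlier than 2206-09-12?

December 5, 2197

−365 (one year) → Sep 12, 2205 (2837 left).
−365 (one year) → Sep 12, 2204 (2472 left).
−366 (one year; includes Feb 29, 2204) → Sep 12, 2203 (2106 left).
−365 (one year) → Sep 12, 2202 (1741 left).
−365 (one year) → Sep 12, 2201 (1376 left).
−365 (one year) → Sep 12, 2200 (1011 left).
−365 (one year) → Sep 12, 2199 (646 left).
−365 (one year) → Sep 12, 2198 (281 left).
−12 → Aug 31, 2198 (end of Aug, 31 days; 269 left).
−31 → Jul 31, 2198 (end of Jul, 31 days; 238 left).
−31 → Jun 30, 2198 (end of Jun, 30 days; 207 left).
−30 → May 31, 2198 (end of May, 31 days; 177 left).
−31 → Apr 30, 2198 (end of Apr, 30 days; 146 left).
−30 → Mar 31, 2198 (end of Mar, 31 days; 116 left).
−31 → Feb 28, 2198 (end of Feb, 28 days; 85 left).
−28 → Jan 31, 2198 (end of Jan, 31 days; 57 left).
−31 → Dec 31, 2197 (end of Dec, 31 days; 26 left).
−26 → Dec 5, 2197.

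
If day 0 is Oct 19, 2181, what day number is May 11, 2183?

Oct 19, 2181 → Oct 19, 2182: 365 days.
Oct 19, 2182 → Nov 19, 2182: 31 days (October has 31).
Nov 19, 2182 → Dec 19, 2182: 30 days (November has 30).
Dec 19, 2182 → Jan 19, 2183: 31 days (December has 31).
Jan 19, 2183 → Feb 19, 2183: 31 days (January has 31).
Feb 19, 2183 → Mar 19, 2183: 28 days (February has 28).
Mar 19, 2183 → Apr 19, 2183: 31 days (March has 31).
Apr 19, 2183 → May 11, 2183: 22 days.
Total: 569 days.

569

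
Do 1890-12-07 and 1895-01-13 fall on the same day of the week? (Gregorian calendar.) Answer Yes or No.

From Dec 7, 1890 to Jan 13, 1895 is 1498 days.
1498 mod 7 = 0, so they are the same weekday.
(Dec 7, 1890 is a Sunday; Jan 13, 1895 is a Sunday.)

Yes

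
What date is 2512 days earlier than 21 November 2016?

January 5, 2010

−366 (one year; includes Feb 29, 2016) → Nov 21, 2015 (2146 left).
−365 (one year) → Nov 21, 2014 (1781 left).
−365 (one year) → Nov 21, 2013 (1416 left).
−365 (one year) → Nov 21, 2012 (1051 left).
−366 (one year; includes Feb 29, 2012) → Nov 21, 2011 (685 left).
−365 (one year) → Nov 21, 2010 (320 left).
−21 → Oct 31, 2010 (end of Oct, 31 days; 299 left).
−31 → Sep 30, 2010 (end of Sep, 30 days; 268 left).
−30 → Aug 31, 2010 (end of Aug, 31 days; 238 left).
−31 → Jul 31, 2010 (end of Jul, 31 days; 207 left).
−31 → Jun 30, 2010 (end of Jun, 30 days; 176 left).
−30 → May 31, 2010 (end of May, 31 days; 146 left).
−31 → Apr 30, 2010 (end of Apr, 30 days; 115 left).
−30 → Mar 31, 2010 (end of Mar, 31 days; 85 left).
−31 → Feb 28, 2010 (end of Feb, 28 days; 54 left).
−28 → Jan 31, 2010 (end of Jan, 31 days; 26 left).
−26 → Jan 5, 2010.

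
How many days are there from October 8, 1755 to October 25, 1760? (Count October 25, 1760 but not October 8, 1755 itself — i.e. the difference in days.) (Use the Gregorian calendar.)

1844

Oct 8, 1755 → Oct 8, 1756: 366 days (Feb 29, 1756 is in that span).
Oct 8, 1756 → Oct 8, 1757: 365 days.
Oct 8, 1757 → Oct 8, 1758: 365 days.
Oct 8, 1758 → Oct 8, 1759: 365 days.
Oct 8, 1759 → Nov 8, 1759: 31 days (October has 31).
Nov 8, 1759 → Dec 8, 1759: 30 days (November has 30).
Dec 8, 1759 → Jan 8, 1760: 31 days (December has 31).
Jan 8, 1760 → Feb 8, 1760: 31 days (January has 31).
Feb 8, 1760 → Mar 8, 1760: 29 days (February has 29).
Mar 8, 1760 → Apr 8, 1760: 31 days (March has 31).
Apr 8, 1760 → May 8, 1760: 30 days (April has 30).
May 8, 1760 → Jun 8, 1760: 31 days (May has 31).
Jun 8, 1760 → Jul 8, 1760: 30 days (June has 30).
Jul 8, 1760 → Aug 8, 1760: 31 days (July has 31).
Aug 8, 1760 → Sep 8, 1760: 31 days (August has 31).
Sep 8, 1760 → Oct 8, 1760: 30 days (September has 30).
Oct 8, 1760 → Oct 25, 1760: 17 days.
Total: 1844 days.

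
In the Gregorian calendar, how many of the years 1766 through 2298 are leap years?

Multiples of 4 in [1766,2298]: 133.
Of those, multiples of 100: 5 (not leap unless ÷400).
Multiples of 400: 1.
Leap years = 133 − 5 + 1 = 129.

129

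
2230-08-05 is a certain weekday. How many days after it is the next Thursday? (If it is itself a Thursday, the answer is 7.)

7

Aug 5, 2230 is a Thursday.
From Thursday to the next Thursday is 7 days.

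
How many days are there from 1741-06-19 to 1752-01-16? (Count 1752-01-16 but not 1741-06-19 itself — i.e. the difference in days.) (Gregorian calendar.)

3863

Jun 19, 1741 → Jun 19, 1742: 365 days.
Jun 19, 1742 → Jun 19, 1743: 365 days.
Jun 19, 1743 → Jun 19, 1744: 366 days (Feb 29, 1744 is in that span).
Jun 19, 1744 → Jun 19, 1745: 365 days.
Jun 19, 1745 → Jun 19, 1746: 365 days.
Jun 19, 1746 → Jun 19, 1747: 365 days.
Jun 19, 1747 → Jun 19, 1748: 366 days (Feb 29, 1748 is in that span).
Jun 19, 1748 → Jun 19, 1749: 365 days.
Jun 19, 1749 → Jun 19, 1750: 365 days.
Jun 19, 1750 → Jun 19, 1751: 365 days.
Jun 19, 1751 → Jul 19, 1751: 30 days (June has 30).
Jul 19, 1751 → Aug 19, 1751: 31 days (July has 31).
Aug 19, 1751 → Sep 19, 1751: 31 days (August has 31).
Sep 19, 1751 → Oct 19, 1751: 30 days (September has 30).
Oct 19, 1751 → Nov 19, 1751: 31 days (October has 31).
Nov 19, 1751 → Dec 19, 1751: 30 days (November has 30).
Dec 19, 1751 → Jan 16, 1752: 28 days.
Total: 3863 days.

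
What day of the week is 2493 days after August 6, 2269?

First find the weekday of Aug 6, 2269. Doomsday rule: the anchor day for the 2200s is Friday. For year 69: 69÷12 = 5 r 9, and 9÷4 = 2, so 5+9+2 = 16.
Friday + 16 ≡ Sunday — that's 2269's doomsday.
In August the doomsday date is Aug 8.
Aug 6 is 2 days before Aug 8; 2 mod 7 = 2, so Sunday − 2 = Friday.
2493 mod 7 = 1, so 2493 days after a Friday is Friday + 1 = Saturday.

Saturday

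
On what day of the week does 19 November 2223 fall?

January 1, 2223 is a Wednesday.
Jan 1, 2223 → Feb 1, 2223: 31 days (January has 31).
Feb 1, 2223 → Mar 1, 2223: 28 days (February has 28).
Mar 1, 2223 → Apr 1, 2223: 31 days (March has 31).
Apr 1, 2223 → May 1, 2223: 30 days (April has 30).
May 1, 2223 → Jun 1, 2223: 31 days (May has 31).
Jun 1, 2223 → Jul 1, 2223: 30 days (June has 30).
Jul 1, 2223 → Aug 1, 2223: 31 days (July has 31).
Aug 1, 2223 → Sep 1, 2223: 31 days (August has 31).
Sep 1, 2223 → Oct 1, 2223: 30 days (September has 30).
Oct 1, 2223 → Nov 1, 2223: 31 days (October has 31).
Nov 1, 2223 → Nov 19, 2223: 18 days.
Total: 322 days.
322 mod 7 = 0, so Wednesday + 0 = Wednesday.

Wednesday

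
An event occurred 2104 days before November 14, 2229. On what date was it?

−365 (one year) → Nov 14, 2228 (1739 left).
−366 (one year; includes Feb 29, 2228) → Nov 14, 2227 (1373 left).
−365 (one year) → Nov 14, 2226 (1008 left).
−365 (one year) → Nov 14, 2225 (643 left).
−365 (one year) → Nov 14, 2224 (278 left).
−14 → Oct 31, 2224 (end of Oct, 31 days; 264 left).
−31 → Sep 30, 2224 (end of Sep, 30 days; 233 left).
−30 → Aug 31, 2224 (end of Aug, 31 days; 203 left).
−31 → Jul 31, 2224 (end of Jul, 31 days; 172 left).
−31 → Jun 30, 2224 (end of Jun, 30 days; 141 left).
−30 → May 31, 2224 (end of May, 31 days; 111 left).
−31 → Apr 30, 2224 (end of Apr, 30 days; 80 left).
−30 → Mar 31, 2224 (end of Mar, 31 days; 50 left).
−31 → Feb 29, 2224 (end of Feb, 29 days; 19 left).
−19 → Feb 10, 2224.

February 10, 2224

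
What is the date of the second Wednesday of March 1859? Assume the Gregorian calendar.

March 9, 1859

March 1, 1859 is a Tuesday.
The first Wednesday is therefore March 2 (1 days later).
The second Wednesday is 2 + 1×7 = March 9.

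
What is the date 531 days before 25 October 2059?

May 12, 2058

−365 (one year) → Oct 25, 2058 (166 left).
−25 → Sep 30, 2058 (end of Sep, 30 days; 141 left).
−30 → Aug 31, 2058 (end of Aug, 31 days; 111 left).
−31 → Jul 31, 2058 (end of Jul, 31 days; 80 left).
−31 → Jun 30, 2058 (end of Jun, 30 days; 49 left).
−30 → May 31, 2058 (end of May, 31 days; 19 left).
−19 → May 12, 2058.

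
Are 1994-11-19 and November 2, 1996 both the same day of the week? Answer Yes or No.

Yes

From Nov 19, 1994 to Nov 2, 1996 is 714 days.
714 mod 7 = 0, so they are the same weekday.
(Nov 19, 1994 is a Saturday; Nov 2, 1996 is a Saturday.)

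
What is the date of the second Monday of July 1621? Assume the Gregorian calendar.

July 12, 1621

July 1, 1621 is a Thursday.
The first Monday is therefore July 5 (4 days later).
The second Monday is 5 + 1×7 = July 12.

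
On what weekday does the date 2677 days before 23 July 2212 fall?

Monday

Jul 23, 2212 is a Thursday.
2677 mod 7 = 3, so 2677 days before a Thursday is Thursday − 3 = Monday.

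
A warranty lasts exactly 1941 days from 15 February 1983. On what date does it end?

June 9, 1988

+365 (one year) → Feb 15, 1984 (1576 left).
+366 (one year; includes Feb 29, 1984) → Feb 15, 1985 (1210 left).
+365 (one year) → Feb 15, 1986 (845 left).
+365 (one year) → Feb 15, 1987 (480 left).
+365 (one year) → Feb 15, 1988 (115 left).
Feb has 29 days: +15 → Mar 1, 1988 (100 left).
Mar has 31 days: +31 → Apr 1, 1988 (69 left).
Apr has 30 days: +30 → May 1, 1988 (39 left).
May has 31 days: +31 → Jun 1, 1988 (8 left).
+8 → Jun 9, 1988.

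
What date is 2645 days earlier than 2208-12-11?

−366 (one year; includes Feb 29, 2208) → Dec 11, 2207 (2279 left).
−365 (one year) → Dec 11, 2206 (1914 left).
−365 (one year) → Dec 11, 2205 (1549 left).
−365 (one year) → Dec 11, 2204 (1184 left).
−366 (one year; includes Feb 29, 2204) → Dec 11, 2203 (818 left).
−365 (one year) → Dec 11, 2202 (453 left).
−365 (one year) → Dec 11, 2201 (88 left).
−11 → Nov 30, 2201 (end of Nov, 30 days; 77 left).
−30 → Oct 31, 2201 (end of Oct, 31 days; 47 left).
−31 → Sep 30, 2201 (end of Sep, 30 days; 16 left).
−16 → Sep 14, 2201.

September 14, 2201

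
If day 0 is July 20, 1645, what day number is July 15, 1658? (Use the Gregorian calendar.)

4743

Jul 20, 1645 → Jul 20, 1646: 365 days.
Jul 20, 1646 → Jul 20, 1647: 365 days.
Jul 20, 1647 → Jul 20, 1648: 366 days (Feb 29, 1648 is in that span).
Jul 20, 1648 → Jul 20, 1649: 365 days.
Jul 20, 1649 → Jul 20, 1650: 365 days.
Jul 20, 1650 → Jul 20, 1651: 365 days.
Jul 20, 1651 → Jul 20, 1652: 366 days (Feb 29, 1652 is in that span).
Jul 20, 1652 → Jul 20, 1653: 365 days.
Jul 20, 1653 → Jul 20, 1654: 365 days.
Jul 20, 1654 → Jul 20, 1655: 365 days.
Jul 20, 1655 → Jul 20, 1656: 366 days (Feb 29, 1656 is in that span).
Jul 20, 1656 → Jul 20, 1657: 365 days.
Jul 20, 1657 → Aug 20, 1657: 31 days (July has 31).
Aug 20, 1657 → Sep 20, 1657: 31 days (August has 31).
Sep 20, 1657 → Oct 20, 1657: 30 days (September has 30).
Oct 20, 1657 → Nov 20, 1657: 31 days (October has 31).
Nov 20, 1657 → Dec 20, 1657: 30 days (November has 30).
Dec 20, 1657 → Jan 20, 1658: 31 days (December has 31).
Jan 20, 1658 → Feb 20, 1658: 31 days (January has 31).
Feb 20, 1658 → Mar 20, 1658: 28 days (February has 28).
Mar 20, 1658 → Apr 20, 1658: 31 days (March has 31).
Apr 20, 1658 → May 20, 1658: 30 days (April has 30).
May 20, 1658 → Jun 20, 1658: 31 days (May has 31).
Jun 20, 1658 → Jul 15, 1658: 25 days.
Total: 4743 days.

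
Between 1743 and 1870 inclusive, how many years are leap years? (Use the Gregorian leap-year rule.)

31

Multiples of 4 in [1743,1870]: 32.
Of those, multiples of 100: 1 (not leap unless ÷400).
Multiples of 400: 0.
Leap years = 32 − 1 + 0 = 31.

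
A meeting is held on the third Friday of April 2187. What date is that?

April 20, 2187

April 1, 2187 is a Sunday.
The first Friday is therefore April 6 (5 days later).
The third Friday is 6 + 2×7 = April 20.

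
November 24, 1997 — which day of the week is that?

Doomsday rule: the anchor day for the 1900s is Wednesday. For year 97: 97÷12 = 8 r 1, and 1÷4 = 0, so 8+1+0 = 9.
Wednesday + 9 ≡ Friday — that's 1997's doomsday.
In November the doomsday date is Nov 7.
Nov 24 is 17 days after Nov 7; 17 mod 7 = 3, so Friday + 3 = Monday.

Monday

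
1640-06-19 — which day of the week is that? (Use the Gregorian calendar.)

Doomsday rule: the anchor day for the 1600s is Tuesday. For year 40: 40÷12 = 3 r 4, and 4÷4 = 1, so 3+4+1 = 8.
Tuesday + 8 ≡ Wednesday — that's 1640's doomsday.
In June the doomsday date is Jun 6.
Jun 19 is 13 days after Jun 6; 13 mod 7 = 6, so Wednesday + 6 = Tuesday.

Tuesday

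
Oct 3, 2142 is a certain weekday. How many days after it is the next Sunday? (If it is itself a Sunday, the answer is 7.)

Oct 3, 2142 is a Wednesday.
From Wednesday to the next Sunday is 4 days.

4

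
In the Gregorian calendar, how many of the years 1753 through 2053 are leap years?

73

Multiples of 4 in [1753,2053]: 75.
Of those, multiples of 100: 3 (not leap unless ÷400).
Multiples of 400: 1.
Leap years = 75 − 3 + 1 = 73.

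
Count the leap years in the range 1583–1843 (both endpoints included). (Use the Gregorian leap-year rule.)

63

Multiples of 4 in [1583,1843]: 65.
Of those, multiples of 100: 3 (not leap unless ÷400).
Multiples of 400: 1.
Leap years = 65 − 3 + 1 = 63.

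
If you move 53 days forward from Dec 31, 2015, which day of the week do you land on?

Monday

First find the weekday of Dec 31, 2015. Doomsday rule: the anchor day for the 2000s is Tuesday. For year 15: 15÷12 = 1 r 3, and 3÷4 = 0, so 1+3+0 = 4.
Tuesday + 4 ≡ Saturday — that's 2015's doomsday.
In December the doomsday date is Dec 12.
Dec 31 is 19 days after Dec 12; 19 mod 7 = 5, so Saturday + 5 = Thursday.
53 mod 7 = 4, so 53 days after a Thursday is Thursday + 4 = Monday.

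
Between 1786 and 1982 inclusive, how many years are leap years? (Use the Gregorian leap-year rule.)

Multiples of 4 in [1786,1982]: 49.
Of those, multiples of 100: 2 (not leap unless ÷400).
Multiples of 400: 0.
Leap years = 49 − 2 + 0 = 47.

47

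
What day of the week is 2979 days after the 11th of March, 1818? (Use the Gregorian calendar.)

First find the weekday of Mar 11, 1818. Doomsday rule: the anchor day for the 1800s is Friday. For year 18: 18÷12 = 1 r 6, and 6÷4 = 1, so 1+6+1 = 8.
Friday + 8 ≡ Saturday — that's 1818's doomsday.
In March the doomsday date is Mar 14.
Mar 11 is 3 days before Mar 14; 3 mod 7 = 3, so Saturday − 3 = Wednesday.
2979 mod 7 = 4, so 2979 days after a Wednesday is Wednesday + 4 = Sunday.

Sunday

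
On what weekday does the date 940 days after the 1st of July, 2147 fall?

Monday

Jul 1, 2147 is a Saturday.
940 mod 7 = 2, so 940 days after a Saturday is Saturday + 2 = Monday.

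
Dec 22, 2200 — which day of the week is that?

Monday

Doomsday rule: the anchor day for the 2200s is Friday. For year 00: 0÷12 = 0 r 0, and 0÷4 = 0, so 0+0+0 = 0.
Friday + 0 ≡ Friday — that's 2200's doomsday.
In December the doomsday date is Dec 12.
Dec 22 is 10 days after Dec 12; 10 mod 7 = 3, so Friday + 3 = Monday.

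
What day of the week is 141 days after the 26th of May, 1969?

Tuesday

May 26, 1969 is a Monday.
141 mod 7 = 1, so 141 days after a Monday is Monday + 1 = Tuesday.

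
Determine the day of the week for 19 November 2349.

Doomsday rule: the anchor day for the 2300s is Wednesday. For year 49: 49÷12 = 4 r 1, and 1÷4 = 0, so 4+1+0 = 5.
Wednesday + 5 ≡ Monday — that's 2349's doomsday.
In November the doomsday date is Nov 7.
Nov 19 is 12 days after Nov 7; 12 mod 7 = 5, so Monday + 5 = Saturday.

Saturday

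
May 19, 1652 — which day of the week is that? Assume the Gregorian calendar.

Doomsday rule: the anchor day for the 1600s is Tuesday. For year 52: 52÷12 = 4 r 4, and 4÷4 = 1, so 4+4+1 = 9.
Tuesday + 9 ≡ Thursday — that's 1652's doomsday.
In May the doomsday date is May 9.
May 19 is 10 days after May 9; 10 mod 7 = 3, so Thursday + 3 = Sunday.

Sunday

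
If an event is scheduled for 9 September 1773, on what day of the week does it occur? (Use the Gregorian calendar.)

Thursday

Doomsday rule: the anchor day for the 1700s is Sunday. For year 73: 73÷12 = 6 r 1, and 1÷4 = 0, so 6+1+0 = 7.
Sunday + 7 ≡ Sunday — that's 1773's doomsday.
In September the doomsday date is Sep 5.
Sep 9 is 4 days after Sep 5; 4 mod 7 = 4, so Sunday + 4 = Thursday.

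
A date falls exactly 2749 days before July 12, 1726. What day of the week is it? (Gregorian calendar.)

First find the weekday of Jul 12, 1726. Doomsday rule: the anchor day for the 1700s is Sunday. For year 26: 26÷12 = 2 r 2, and 2÷4 = 0, so 2+2+0 = 4.
Sunday + 4 ≡ Thursday — that's 1726's doomsday.
In July the doomsday date is Jul 11.
Jul 12 is 1 day after Jul 11; 1 mod 7 = 1, so Thursday + 1 = Friday.
2749 mod 7 = 5, so 2749 days before a Friday is Friday − 5 = Sunday.

Sunday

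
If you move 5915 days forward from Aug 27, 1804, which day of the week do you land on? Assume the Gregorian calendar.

Monday

First find the weekday of Aug 27, 1804. Doomsday rule: the anchor day for the 1800s is Friday. For year 04: 4÷12 = 0 r 4, and 4÷4 = 1, so 0+4+1 = 5.
Friday + 5 ≡ Wednesday — that's 1804's doomsday.
In August the doomsday date is Aug 8.
Aug 27 is 19 days after Aug 8; 19 mod 7 = 5, so Wednesday + 5 = Monday.
5915 mod 7 = 0, so 5915 days after a Monday is Monday + 0 = Monday.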